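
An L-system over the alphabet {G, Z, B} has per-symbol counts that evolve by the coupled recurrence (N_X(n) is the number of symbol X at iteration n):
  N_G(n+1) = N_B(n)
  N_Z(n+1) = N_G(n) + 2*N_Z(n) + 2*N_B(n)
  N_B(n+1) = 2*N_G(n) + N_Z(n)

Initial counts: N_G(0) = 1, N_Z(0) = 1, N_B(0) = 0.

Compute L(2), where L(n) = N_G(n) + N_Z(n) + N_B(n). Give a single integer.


Answer: 18

Derivation:
Step 0: N_G=1, N_Z=1, N_B=0, L=2
Step 1: N_G=0, N_Z=3, N_B=3, L=6
Step 2: N_G=3, N_Z=12, N_B=3, L=18


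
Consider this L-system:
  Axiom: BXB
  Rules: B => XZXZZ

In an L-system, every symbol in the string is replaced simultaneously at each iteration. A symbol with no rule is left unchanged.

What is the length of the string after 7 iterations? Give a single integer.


Step 0: length = 3
Step 1: length = 11
Step 2: length = 11
Step 3: length = 11
Step 4: length = 11
Step 5: length = 11
Step 6: length = 11
Step 7: length = 11

Answer: 11


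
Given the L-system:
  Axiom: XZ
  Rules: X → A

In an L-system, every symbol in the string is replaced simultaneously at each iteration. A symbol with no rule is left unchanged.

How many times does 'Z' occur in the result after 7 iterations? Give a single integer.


Step 0: XZ  (1 'Z')
Step 1: AZ  (1 'Z')
Step 2: AZ  (1 'Z')
Step 3: AZ  (1 'Z')
Step 4: AZ  (1 'Z')
Step 5: AZ  (1 'Z')
Step 6: AZ  (1 'Z')
Step 7: AZ  (1 'Z')

Answer: 1


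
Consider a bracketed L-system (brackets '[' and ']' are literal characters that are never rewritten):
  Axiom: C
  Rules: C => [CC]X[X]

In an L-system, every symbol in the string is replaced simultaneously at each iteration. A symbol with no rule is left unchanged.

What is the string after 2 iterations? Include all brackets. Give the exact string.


Answer: [[CC]X[X][CC]X[X]]X[X]

Derivation:
Step 0: C
Step 1: [CC]X[X]
Step 2: [[CC]X[X][CC]X[X]]X[X]


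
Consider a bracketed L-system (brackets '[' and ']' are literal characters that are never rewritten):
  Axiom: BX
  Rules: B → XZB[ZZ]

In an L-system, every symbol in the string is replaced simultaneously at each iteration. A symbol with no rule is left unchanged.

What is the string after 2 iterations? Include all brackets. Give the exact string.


Step 0: BX
Step 1: XZB[ZZ]X
Step 2: XZXZB[ZZ][ZZ]X

Answer: XZXZB[ZZ][ZZ]X


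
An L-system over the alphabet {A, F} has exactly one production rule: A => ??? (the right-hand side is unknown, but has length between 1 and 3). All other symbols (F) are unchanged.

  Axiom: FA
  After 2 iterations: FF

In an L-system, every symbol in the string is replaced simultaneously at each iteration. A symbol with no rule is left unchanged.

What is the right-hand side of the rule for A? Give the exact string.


Answer: F

Derivation:
Trying A => F:
  Step 0: FA
  Step 1: FF
  Step 2: FF
Matches the given result.


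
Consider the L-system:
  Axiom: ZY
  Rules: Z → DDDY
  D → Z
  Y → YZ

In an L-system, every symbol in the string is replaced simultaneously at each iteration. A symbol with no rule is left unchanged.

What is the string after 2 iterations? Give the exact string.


Answer: ZZZYZYZDDDY

Derivation:
Step 0: ZY
Step 1: DDDYYZ
Step 2: ZZZYZYZDDDY


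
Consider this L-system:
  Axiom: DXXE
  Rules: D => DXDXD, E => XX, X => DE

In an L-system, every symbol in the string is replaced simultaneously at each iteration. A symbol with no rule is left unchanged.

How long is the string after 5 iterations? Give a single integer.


Answer: 1727

Derivation:
Step 0: length = 4
Step 1: length = 11
Step 2: length = 37
Step 3: length = 131
Step 4: length = 475
Step 5: length = 1727


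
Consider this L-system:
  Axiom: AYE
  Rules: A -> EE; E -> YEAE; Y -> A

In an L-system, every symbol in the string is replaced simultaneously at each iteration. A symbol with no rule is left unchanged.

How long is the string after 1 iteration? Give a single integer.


Step 0: length = 3
Step 1: length = 7

Answer: 7


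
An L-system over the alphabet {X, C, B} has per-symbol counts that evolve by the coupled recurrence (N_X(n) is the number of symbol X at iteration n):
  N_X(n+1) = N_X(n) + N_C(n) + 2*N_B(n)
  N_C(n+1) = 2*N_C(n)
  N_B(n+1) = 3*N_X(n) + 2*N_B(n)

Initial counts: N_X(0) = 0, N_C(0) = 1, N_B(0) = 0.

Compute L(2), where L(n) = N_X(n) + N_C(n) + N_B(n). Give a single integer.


Step 0: N_X=0, N_C=1, N_B=0, L=1
Step 1: N_X=1, N_C=2, N_B=0, L=3
Step 2: N_X=3, N_C=4, N_B=3, L=10

Answer: 10


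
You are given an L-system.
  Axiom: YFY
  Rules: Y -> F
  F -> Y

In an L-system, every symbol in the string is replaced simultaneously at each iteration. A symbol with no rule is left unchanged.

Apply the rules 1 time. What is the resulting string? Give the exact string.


Answer: FYF

Derivation:
Step 0: YFY
Step 1: FYF


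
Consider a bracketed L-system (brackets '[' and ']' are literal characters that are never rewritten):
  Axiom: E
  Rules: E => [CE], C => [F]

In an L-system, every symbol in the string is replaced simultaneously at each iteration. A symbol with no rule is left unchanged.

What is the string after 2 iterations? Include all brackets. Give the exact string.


Answer: [[F][CE]]

Derivation:
Step 0: E
Step 1: [CE]
Step 2: [[F][CE]]


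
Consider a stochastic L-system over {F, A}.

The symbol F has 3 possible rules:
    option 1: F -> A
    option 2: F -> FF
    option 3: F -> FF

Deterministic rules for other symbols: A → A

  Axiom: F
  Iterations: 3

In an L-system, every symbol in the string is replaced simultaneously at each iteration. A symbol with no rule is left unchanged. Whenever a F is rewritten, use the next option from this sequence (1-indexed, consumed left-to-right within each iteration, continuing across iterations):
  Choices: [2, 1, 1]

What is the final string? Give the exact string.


Answer: AA

Derivation:
Step 0: F
Step 1: FF  (used choices [2])
Step 2: AA  (used choices [1, 1])
Step 3: AA  (used choices [])


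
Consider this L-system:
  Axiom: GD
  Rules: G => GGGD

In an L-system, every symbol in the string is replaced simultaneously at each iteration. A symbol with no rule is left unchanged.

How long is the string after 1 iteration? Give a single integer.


Answer: 5

Derivation:
Step 0: length = 2
Step 1: length = 5


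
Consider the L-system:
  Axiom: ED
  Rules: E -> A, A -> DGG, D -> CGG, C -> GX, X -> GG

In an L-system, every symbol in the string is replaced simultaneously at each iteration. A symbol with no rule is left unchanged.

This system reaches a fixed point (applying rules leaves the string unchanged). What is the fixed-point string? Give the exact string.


Step 0: ED
Step 1: ACGG
Step 2: DGGGXGG
Step 3: CGGGGGGGGG
Step 4: GXGGGGGGGGG
Step 5: GGGGGGGGGGGG
Step 6: GGGGGGGGGGGG  (unchanged — fixed point at step 5)

Answer: GGGGGGGGGGGG


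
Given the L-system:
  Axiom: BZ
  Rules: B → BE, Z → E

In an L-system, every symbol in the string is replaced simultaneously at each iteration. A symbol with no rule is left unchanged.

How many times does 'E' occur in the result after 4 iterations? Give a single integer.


Step 0: BZ  (0 'E')
Step 1: BEE  (2 'E')
Step 2: BEEE  (3 'E')
Step 3: BEEEE  (4 'E')
Step 4: BEEEEE  (5 'E')

Answer: 5


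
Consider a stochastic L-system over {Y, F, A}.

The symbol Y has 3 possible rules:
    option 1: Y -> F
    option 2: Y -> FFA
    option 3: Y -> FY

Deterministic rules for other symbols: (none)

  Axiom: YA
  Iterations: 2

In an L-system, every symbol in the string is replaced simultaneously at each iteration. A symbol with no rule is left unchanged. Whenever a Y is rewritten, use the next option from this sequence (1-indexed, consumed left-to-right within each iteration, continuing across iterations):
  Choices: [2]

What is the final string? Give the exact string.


Step 0: YA
Step 1: FFAA  (used choices [2])
Step 2: FFAA  (used choices [])

Answer: FFAA


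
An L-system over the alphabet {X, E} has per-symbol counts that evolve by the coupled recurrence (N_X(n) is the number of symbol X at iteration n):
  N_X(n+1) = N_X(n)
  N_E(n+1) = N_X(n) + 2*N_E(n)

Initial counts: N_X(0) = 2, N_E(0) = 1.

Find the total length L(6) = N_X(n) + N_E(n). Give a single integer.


Answer: 192

Derivation:
Step 0: N_X=2, N_E=1, L=3
Step 1: N_X=2, N_E=4, L=6
Step 2: N_X=2, N_E=10, L=12
Step 3: N_X=2, N_E=22, L=24
Step 4: N_X=2, N_E=46, L=48
Step 5: N_X=2, N_E=94, L=96
Step 6: N_X=2, N_E=190, L=192


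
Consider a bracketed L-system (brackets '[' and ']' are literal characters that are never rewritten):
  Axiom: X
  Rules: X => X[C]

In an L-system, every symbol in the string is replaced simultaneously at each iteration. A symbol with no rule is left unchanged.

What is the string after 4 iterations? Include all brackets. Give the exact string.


Answer: X[C][C][C][C]

Derivation:
Step 0: X
Step 1: X[C]
Step 2: X[C][C]
Step 3: X[C][C][C]
Step 4: X[C][C][C][C]


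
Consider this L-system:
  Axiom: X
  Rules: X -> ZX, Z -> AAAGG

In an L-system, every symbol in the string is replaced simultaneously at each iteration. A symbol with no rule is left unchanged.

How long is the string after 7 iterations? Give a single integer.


Step 0: length = 1
Step 1: length = 2
Step 2: length = 7
Step 3: length = 12
Step 4: length = 17
Step 5: length = 22
Step 6: length = 27
Step 7: length = 32

Answer: 32


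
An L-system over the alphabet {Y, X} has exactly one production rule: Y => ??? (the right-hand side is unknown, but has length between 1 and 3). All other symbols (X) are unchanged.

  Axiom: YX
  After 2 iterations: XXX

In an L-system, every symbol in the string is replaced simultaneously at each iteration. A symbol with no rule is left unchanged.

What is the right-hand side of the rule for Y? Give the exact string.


Answer: XX

Derivation:
Trying Y => XX:
  Step 0: YX
  Step 1: XXX
  Step 2: XXX
Matches the given result.


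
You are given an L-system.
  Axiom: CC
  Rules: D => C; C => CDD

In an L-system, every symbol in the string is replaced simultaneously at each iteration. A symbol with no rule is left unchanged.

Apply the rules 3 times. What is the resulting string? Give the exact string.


Step 0: CC
Step 1: CDDCDD
Step 2: CDDCCCDDCC
Step 3: CDDCCCDDCDDCDDCCCDDCDD

Answer: CDDCCCDDCDDCDDCCCDDCDD


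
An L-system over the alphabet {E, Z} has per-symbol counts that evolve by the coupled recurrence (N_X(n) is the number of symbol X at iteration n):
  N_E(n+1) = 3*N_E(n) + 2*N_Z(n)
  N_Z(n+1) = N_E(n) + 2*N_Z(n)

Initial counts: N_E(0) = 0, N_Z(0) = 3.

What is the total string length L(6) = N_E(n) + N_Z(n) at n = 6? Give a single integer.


Answer: 12288

Derivation:
Step 0: N_E=0, N_Z=3, L=3
Step 1: N_E=6, N_Z=6, L=12
Step 2: N_E=30, N_Z=18, L=48
Step 3: N_E=126, N_Z=66, L=192
Step 4: N_E=510, N_Z=258, L=768
Step 5: N_E=2046, N_Z=1026, L=3072
Step 6: N_E=8190, N_Z=4098, L=12288


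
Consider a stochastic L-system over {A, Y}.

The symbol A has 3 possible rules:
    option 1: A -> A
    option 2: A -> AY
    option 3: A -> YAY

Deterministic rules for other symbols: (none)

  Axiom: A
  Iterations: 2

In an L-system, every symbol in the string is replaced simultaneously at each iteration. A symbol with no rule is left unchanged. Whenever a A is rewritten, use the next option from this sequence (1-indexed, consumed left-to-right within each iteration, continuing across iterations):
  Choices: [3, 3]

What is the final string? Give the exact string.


Step 0: A
Step 1: YAY  (used choices [3])
Step 2: YYAYY  (used choices [3])

Answer: YYAYY


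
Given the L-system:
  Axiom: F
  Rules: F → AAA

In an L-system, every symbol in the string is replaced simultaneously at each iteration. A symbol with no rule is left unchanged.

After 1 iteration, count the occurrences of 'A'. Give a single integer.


Step 0: F  (0 'A')
Step 1: AAA  (3 'A')

Answer: 3


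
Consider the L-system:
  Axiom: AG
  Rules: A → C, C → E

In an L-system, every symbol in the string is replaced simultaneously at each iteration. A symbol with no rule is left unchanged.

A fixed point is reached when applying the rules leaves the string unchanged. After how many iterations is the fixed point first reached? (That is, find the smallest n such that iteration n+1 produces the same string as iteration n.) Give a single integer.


Step 0: AG
Step 1: CG
Step 2: EG
Step 3: EG  (unchanged — fixed point at step 2)

Answer: 2


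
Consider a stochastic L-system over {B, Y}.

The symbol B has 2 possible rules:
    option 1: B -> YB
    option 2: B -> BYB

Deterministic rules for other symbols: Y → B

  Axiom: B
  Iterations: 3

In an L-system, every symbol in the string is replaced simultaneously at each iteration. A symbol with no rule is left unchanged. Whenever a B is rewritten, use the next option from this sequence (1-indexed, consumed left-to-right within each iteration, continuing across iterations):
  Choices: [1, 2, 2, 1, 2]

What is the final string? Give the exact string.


Step 0: B
Step 1: YB  (used choices [1])
Step 2: BBYB  (used choices [2])
Step 3: BYBYBBBYB  (used choices [2, 1, 2])

Answer: BYBYBBBYB


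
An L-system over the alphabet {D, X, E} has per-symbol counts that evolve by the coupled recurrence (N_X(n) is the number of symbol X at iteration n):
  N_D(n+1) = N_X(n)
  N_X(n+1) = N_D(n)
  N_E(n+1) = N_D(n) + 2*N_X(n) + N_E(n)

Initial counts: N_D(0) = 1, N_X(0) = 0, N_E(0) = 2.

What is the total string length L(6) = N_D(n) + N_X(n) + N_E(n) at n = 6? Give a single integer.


Answer: 12

Derivation:
Step 0: N_D=1, N_X=0, N_E=2, L=3
Step 1: N_D=0, N_X=1, N_E=3, L=4
Step 2: N_D=1, N_X=0, N_E=5, L=6
Step 3: N_D=0, N_X=1, N_E=6, L=7
Step 4: N_D=1, N_X=0, N_E=8, L=9
Step 5: N_D=0, N_X=1, N_E=9, L=10
Step 6: N_D=1, N_X=0, N_E=11, L=12


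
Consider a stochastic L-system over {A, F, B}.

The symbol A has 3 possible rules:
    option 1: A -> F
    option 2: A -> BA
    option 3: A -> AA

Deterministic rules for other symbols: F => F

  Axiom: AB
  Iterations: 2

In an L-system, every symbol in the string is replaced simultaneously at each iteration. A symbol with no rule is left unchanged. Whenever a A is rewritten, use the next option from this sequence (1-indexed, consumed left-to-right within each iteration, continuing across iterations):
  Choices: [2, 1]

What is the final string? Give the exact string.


Step 0: AB
Step 1: BAB  (used choices [2])
Step 2: BFB  (used choices [1])

Answer: BFB


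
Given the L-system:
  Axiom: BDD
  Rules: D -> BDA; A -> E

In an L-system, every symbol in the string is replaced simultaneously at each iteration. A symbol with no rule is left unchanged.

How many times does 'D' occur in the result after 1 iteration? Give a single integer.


Step 0: BDD  (2 'D')
Step 1: BBDABDA  (2 'D')

Answer: 2


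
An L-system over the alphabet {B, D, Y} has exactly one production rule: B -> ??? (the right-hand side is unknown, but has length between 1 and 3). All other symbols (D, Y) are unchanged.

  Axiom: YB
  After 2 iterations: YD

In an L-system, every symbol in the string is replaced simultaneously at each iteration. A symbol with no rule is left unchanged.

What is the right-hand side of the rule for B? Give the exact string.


Trying B -> D:
  Step 0: YB
  Step 1: YD
  Step 2: YD
Matches the given result.

Answer: D


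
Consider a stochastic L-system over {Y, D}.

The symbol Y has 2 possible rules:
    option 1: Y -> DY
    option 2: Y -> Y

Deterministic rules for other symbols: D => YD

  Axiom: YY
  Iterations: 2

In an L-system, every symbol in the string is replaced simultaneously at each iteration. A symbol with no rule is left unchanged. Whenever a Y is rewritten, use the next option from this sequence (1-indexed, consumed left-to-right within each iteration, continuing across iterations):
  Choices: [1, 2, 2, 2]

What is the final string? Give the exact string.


Step 0: YY
Step 1: DYY  (used choices [1, 2])
Step 2: YDYY  (used choices [2, 2])

Answer: YDYY


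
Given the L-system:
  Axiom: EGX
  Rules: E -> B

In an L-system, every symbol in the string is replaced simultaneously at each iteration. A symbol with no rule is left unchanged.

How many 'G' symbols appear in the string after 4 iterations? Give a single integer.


Step 0: EGX  (1 'G')
Step 1: BGX  (1 'G')
Step 2: BGX  (1 'G')
Step 3: BGX  (1 'G')
Step 4: BGX  (1 'G')

Answer: 1


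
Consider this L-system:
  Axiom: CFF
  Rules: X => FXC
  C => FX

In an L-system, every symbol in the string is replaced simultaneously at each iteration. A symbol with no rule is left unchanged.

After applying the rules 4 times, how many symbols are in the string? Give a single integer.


Answer: 14

Derivation:
Step 0: length = 3
Step 1: length = 4
Step 2: length = 6
Step 3: length = 9
Step 4: length = 14


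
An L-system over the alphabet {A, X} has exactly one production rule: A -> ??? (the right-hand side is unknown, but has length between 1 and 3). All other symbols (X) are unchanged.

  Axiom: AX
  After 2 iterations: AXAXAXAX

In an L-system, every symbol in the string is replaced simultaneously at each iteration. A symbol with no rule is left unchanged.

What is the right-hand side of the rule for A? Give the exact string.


Answer: AXA

Derivation:
Trying A -> AXA:
  Step 0: AX
  Step 1: AXAX
  Step 2: AXAXAXAX
Matches the given result.


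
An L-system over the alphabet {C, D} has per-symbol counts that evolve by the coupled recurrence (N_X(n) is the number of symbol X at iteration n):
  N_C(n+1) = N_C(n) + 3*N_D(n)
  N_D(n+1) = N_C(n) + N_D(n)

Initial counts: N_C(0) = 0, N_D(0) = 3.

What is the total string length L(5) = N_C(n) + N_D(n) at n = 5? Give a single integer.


Step 0: N_C=0, N_D=3, L=3
Step 1: N_C=9, N_D=3, L=12
Step 2: N_C=18, N_D=12, L=30
Step 3: N_C=54, N_D=30, L=84
Step 4: N_C=144, N_D=84, L=228
Step 5: N_C=396, N_D=228, L=624

Answer: 624


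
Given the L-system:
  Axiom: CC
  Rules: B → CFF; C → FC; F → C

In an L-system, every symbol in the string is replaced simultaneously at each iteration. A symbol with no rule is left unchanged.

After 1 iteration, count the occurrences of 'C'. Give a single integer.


Step 0: CC  (2 'C')
Step 1: FCFC  (2 'C')

Answer: 2


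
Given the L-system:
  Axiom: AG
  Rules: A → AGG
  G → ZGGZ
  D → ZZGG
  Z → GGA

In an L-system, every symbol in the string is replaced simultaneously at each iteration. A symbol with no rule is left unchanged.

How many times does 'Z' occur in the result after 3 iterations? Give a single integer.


Answer: 28

Derivation:
Step 0: AG  (0 'Z')
Step 1: AGGZGGZ  (2 'Z')
Step 2: AGGZGGZZGGZGGAZGGZZGGZGGA  (8 'Z')
Step 3: AGGZGGZZGGZGGAZGGZZGGZGGAGGAZGGZZGGZGGAZGGZZGGZAGGGGAZGGZZGGZGGAGGAZGGZZGGZGGAZGGZZGGZAGG  (28 'Z')


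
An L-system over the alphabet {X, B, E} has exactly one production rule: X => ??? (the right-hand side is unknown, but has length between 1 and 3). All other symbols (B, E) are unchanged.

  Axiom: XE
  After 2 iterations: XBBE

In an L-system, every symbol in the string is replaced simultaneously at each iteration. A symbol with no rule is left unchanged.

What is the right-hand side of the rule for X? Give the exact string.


Trying X => XB:
  Step 0: XE
  Step 1: XBE
  Step 2: XBBE
Matches the given result.

Answer: XB


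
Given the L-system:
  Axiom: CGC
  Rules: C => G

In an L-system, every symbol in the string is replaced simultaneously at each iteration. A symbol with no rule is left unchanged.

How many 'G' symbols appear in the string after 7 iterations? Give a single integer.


Answer: 3

Derivation:
Step 0: CGC  (1 'G')
Step 1: GGG  (3 'G')
Step 2: GGG  (3 'G')
Step 3: GGG  (3 'G')
Step 4: GGG  (3 'G')
Step 5: GGG  (3 'G')
Step 6: GGG  (3 'G')
Step 7: GGG  (3 'G')


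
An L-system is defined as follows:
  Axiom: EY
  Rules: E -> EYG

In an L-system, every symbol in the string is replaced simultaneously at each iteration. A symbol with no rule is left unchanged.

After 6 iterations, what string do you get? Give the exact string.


Answer: EYGYGYGYGYGYGY

Derivation:
Step 0: EY
Step 1: EYGY
Step 2: EYGYGY
Step 3: EYGYGYGY
Step 4: EYGYGYGYGY
Step 5: EYGYGYGYGYGY
Step 6: EYGYGYGYGYGYGY


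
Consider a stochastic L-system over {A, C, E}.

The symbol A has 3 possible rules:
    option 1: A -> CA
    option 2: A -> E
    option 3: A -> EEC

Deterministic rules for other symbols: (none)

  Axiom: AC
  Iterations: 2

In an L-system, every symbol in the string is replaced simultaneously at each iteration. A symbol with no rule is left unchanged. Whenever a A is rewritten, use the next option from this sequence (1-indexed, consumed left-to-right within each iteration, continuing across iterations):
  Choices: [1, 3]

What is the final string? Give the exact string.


Answer: CEECC

Derivation:
Step 0: AC
Step 1: CAC  (used choices [1])
Step 2: CEECC  (used choices [3])


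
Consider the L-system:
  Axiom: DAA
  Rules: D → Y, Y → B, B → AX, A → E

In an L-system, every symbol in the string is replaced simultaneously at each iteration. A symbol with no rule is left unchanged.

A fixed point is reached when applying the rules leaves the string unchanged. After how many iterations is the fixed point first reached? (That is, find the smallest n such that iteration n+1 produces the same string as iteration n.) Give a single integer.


Answer: 4

Derivation:
Step 0: DAA
Step 1: YEE
Step 2: BEE
Step 3: AXEE
Step 4: EXEE
Step 5: EXEE  (unchanged — fixed point at step 4)


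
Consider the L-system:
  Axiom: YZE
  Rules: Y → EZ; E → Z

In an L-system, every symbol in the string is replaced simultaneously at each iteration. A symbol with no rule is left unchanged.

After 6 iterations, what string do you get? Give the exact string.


Step 0: YZE
Step 1: EZZZ
Step 2: ZZZZ
Step 3: ZZZZ
Step 4: ZZZZ
Step 5: ZZZZ
Step 6: ZZZZ

Answer: ZZZZ


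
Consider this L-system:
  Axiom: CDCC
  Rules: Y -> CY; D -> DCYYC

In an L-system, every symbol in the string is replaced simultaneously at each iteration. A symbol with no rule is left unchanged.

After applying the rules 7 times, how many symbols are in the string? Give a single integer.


Answer: 74

Derivation:
Step 0: length = 4
Step 1: length = 8
Step 2: length = 14
Step 3: length = 22
Step 4: length = 32
Step 5: length = 44
Step 6: length = 58
Step 7: length = 74


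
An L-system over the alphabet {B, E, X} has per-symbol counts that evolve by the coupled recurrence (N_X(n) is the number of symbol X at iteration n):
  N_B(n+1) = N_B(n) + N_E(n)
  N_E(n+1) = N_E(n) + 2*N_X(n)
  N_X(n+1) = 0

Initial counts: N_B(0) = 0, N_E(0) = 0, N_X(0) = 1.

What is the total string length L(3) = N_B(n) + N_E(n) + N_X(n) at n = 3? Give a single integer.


Step 0: N_B=0, N_E=0, N_X=1, L=1
Step 1: N_B=0, N_E=2, N_X=0, L=2
Step 2: N_B=2, N_E=2, N_X=0, L=4
Step 3: N_B=4, N_E=2, N_X=0, L=6

Answer: 6


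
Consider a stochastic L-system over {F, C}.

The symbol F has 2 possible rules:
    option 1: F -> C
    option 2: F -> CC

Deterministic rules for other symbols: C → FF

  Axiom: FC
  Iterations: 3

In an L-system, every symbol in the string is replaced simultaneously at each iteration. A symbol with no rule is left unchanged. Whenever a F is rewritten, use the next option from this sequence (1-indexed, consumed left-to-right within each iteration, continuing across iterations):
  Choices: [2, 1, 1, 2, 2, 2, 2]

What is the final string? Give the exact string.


Answer: CCCCCCCCFFFF

Derivation:
Step 0: FC
Step 1: CCFF  (used choices [2])
Step 2: FFFFCC  (used choices [1, 1])
Step 3: CCCCCCCCFFFF  (used choices [2, 2, 2, 2])


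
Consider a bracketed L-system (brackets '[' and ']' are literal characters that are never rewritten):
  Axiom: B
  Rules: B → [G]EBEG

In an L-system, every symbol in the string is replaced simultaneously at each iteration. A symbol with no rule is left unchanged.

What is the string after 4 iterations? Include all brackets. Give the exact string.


Step 0: B
Step 1: [G]EBEG
Step 2: [G]E[G]EBEGEG
Step 3: [G]E[G]E[G]EBEGEGEG
Step 4: [G]E[G]E[G]E[G]EBEGEGEGEG

Answer: [G]E[G]E[G]E[G]EBEGEGEGEG


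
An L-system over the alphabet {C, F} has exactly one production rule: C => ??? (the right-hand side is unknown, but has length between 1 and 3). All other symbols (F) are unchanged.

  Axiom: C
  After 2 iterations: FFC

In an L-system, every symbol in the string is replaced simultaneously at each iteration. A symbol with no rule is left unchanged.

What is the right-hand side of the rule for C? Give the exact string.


Trying C => FC:
  Step 0: C
  Step 1: FC
  Step 2: FFC
Matches the given result.

Answer: FC


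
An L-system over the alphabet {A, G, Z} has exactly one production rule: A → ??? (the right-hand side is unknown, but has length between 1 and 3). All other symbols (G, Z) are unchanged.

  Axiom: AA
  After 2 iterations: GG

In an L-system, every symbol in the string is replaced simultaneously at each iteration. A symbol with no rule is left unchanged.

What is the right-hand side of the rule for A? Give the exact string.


Trying A → G:
  Step 0: AA
  Step 1: GG
  Step 2: GG
Matches the given result.

Answer: G


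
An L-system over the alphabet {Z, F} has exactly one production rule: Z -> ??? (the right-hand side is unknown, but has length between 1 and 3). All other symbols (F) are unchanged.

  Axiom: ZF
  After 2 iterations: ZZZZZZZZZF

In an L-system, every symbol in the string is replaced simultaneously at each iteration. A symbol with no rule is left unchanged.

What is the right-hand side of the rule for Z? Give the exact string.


Answer: ZZZ

Derivation:
Trying Z -> ZZZ:
  Step 0: ZF
  Step 1: ZZZF
  Step 2: ZZZZZZZZZF
Matches the given result.


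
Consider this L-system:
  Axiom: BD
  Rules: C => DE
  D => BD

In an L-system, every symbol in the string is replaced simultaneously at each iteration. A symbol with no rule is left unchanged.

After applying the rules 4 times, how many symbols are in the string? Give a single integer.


Answer: 6

Derivation:
Step 0: length = 2
Step 1: length = 3
Step 2: length = 4
Step 3: length = 5
Step 4: length = 6


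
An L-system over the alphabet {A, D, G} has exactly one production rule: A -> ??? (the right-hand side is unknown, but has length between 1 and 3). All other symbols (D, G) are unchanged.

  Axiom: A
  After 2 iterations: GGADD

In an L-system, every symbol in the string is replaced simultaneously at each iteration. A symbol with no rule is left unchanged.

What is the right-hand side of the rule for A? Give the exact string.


Trying A -> GAD:
  Step 0: A
  Step 1: GAD
  Step 2: GGADD
Matches the given result.

Answer: GAD


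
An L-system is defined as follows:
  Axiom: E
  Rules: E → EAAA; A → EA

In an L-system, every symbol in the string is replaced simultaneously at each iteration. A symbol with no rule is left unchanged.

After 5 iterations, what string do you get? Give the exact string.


Step 0: E
Step 1: EAAA
Step 2: EAAAEAEAEA
Step 3: EAAAEAEAEAEAAAEAEAAAEAEAAAEA
Step 4: EAAAEAEAEAEAAAEAEAAAEAEAAAEAEAAAEAEAEAEAAAEAEAAAEAEAEAEAAAEAEAAAEAEAEAEAAAEA
Step 5: EAAAEAEAEAEAAAEAEAAAEAEAAAEAEAAAEAEAEAEAAAEAEAAAEAEAEAEAAAEAEAAAEAEAEAEAAAEAEAAAEAEAEAEAAAEAEAAAEAEAAAEAEAAAEAEAEAEAAAEAEAAAEAEAEAEAAAEAEAAAEAEAAAEAEAAAEAEAEAEAAAEAEAAAEAEAEAEAAAEAEAAAEAEAAAEAEAAAEAEAEAEAAAEA

Answer: EAAAEAEAEAEAAAEAEAAAEAEAAAEAEAAAEAEAEAEAAAEAEAAAEAEAEAEAAAEAEAAAEAEAEAEAAAEAEAAAEAEAEAEAAAEAEAAAEAEAAAEAEAAAEAEAEAEAAAEAEAAAEAEAEAEAAAEAEAAAEAEAAAEAEAAAEAEAEAEAAAEAEAAAEAEAEAEAAAEAEAAAEAEAAAEAEAAAEAEAEAEAAAEA


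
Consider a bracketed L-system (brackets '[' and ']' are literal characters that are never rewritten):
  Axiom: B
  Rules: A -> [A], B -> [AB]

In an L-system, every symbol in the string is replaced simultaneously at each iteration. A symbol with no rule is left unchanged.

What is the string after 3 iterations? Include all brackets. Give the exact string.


Answer: [[[A]][[A][AB]]]

Derivation:
Step 0: B
Step 1: [AB]
Step 2: [[A][AB]]
Step 3: [[[A]][[A][AB]]]


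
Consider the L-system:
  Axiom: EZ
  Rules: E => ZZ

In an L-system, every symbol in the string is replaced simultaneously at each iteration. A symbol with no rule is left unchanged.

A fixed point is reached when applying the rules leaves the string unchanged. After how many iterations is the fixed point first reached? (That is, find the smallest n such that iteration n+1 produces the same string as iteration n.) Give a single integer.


Step 0: EZ
Step 1: ZZZ
Step 2: ZZZ  (unchanged — fixed point at step 1)

Answer: 1


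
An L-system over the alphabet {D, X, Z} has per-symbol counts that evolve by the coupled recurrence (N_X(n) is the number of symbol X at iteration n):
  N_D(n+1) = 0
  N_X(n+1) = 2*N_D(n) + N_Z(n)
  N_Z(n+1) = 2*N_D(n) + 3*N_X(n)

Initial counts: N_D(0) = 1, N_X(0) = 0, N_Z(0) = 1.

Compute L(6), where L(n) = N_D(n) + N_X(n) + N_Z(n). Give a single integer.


Answer: 99

Derivation:
Step 0: N_D=1, N_X=0, N_Z=1, L=2
Step 1: N_D=0, N_X=3, N_Z=2, L=5
Step 2: N_D=0, N_X=2, N_Z=9, L=11
Step 3: N_D=0, N_X=9, N_Z=6, L=15
Step 4: N_D=0, N_X=6, N_Z=27, L=33
Step 5: N_D=0, N_X=27, N_Z=18, L=45
Step 6: N_D=0, N_X=18, N_Z=81, L=99


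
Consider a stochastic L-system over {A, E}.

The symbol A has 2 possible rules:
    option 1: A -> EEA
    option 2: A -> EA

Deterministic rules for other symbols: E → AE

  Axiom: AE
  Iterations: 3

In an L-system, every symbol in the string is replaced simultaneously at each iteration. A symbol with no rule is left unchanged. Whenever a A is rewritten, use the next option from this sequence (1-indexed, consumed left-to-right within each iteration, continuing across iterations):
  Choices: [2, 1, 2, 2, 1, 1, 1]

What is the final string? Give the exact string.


Step 0: AE
Step 1: EAAE  (used choices [2])
Step 2: AEEEAEAAE  (used choices [1, 2])
Step 3: EAAEAEAEEEAAEEEAEEAAE  (used choices [2, 1, 1, 1])

Answer: EAAEAEAEEEAAEEEAEEAAE


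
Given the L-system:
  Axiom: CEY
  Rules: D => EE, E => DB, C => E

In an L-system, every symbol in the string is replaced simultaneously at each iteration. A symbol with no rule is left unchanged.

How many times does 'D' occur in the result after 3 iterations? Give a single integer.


Step 0: CEY  (0 'D')
Step 1: EDBY  (1 'D')
Step 2: DBEEBY  (1 'D')
Step 3: EEBDBDBBY  (2 'D')

Answer: 2


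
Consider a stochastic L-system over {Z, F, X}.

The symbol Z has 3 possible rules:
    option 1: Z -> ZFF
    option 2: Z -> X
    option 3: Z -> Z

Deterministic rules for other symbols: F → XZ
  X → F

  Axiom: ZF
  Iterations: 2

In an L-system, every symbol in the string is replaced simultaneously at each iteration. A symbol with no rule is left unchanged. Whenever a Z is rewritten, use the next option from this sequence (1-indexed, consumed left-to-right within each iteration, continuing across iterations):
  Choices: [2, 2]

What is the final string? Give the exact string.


Step 0: ZF
Step 1: XXZ  (used choices [2])
Step 2: FFX  (used choices [2])

Answer: FFX


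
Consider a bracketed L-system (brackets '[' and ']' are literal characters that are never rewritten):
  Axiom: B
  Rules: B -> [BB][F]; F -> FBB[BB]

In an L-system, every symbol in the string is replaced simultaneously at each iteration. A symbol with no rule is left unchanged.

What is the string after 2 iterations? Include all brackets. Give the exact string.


Answer: [[BB][F][BB][F]][FBB[BB]]

Derivation:
Step 0: B
Step 1: [BB][F]
Step 2: [[BB][F][BB][F]][FBB[BB]]


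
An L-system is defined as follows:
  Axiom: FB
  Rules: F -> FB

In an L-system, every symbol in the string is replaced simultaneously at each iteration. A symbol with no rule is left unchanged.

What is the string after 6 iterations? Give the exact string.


Answer: FBBBBBBB

Derivation:
Step 0: FB
Step 1: FBB
Step 2: FBBB
Step 3: FBBBB
Step 4: FBBBBB
Step 5: FBBBBBB
Step 6: FBBBBBBB


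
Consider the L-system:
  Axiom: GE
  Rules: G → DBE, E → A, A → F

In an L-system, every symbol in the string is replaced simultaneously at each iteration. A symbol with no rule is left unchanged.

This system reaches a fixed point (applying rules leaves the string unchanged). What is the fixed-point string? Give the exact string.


Step 0: GE
Step 1: DBEA
Step 2: DBAF
Step 3: DBFF
Step 4: DBFF  (unchanged — fixed point at step 3)

Answer: DBFF


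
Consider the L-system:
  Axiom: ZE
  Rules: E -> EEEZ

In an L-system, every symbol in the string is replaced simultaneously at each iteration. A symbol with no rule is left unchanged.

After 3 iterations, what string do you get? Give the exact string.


Answer: ZEEEZEEEZEEEZZEEEZEEEZEEEZZEEEZEEEZEEEZZZ

Derivation:
Step 0: ZE
Step 1: ZEEEZ
Step 2: ZEEEZEEEZEEEZZ
Step 3: ZEEEZEEEZEEEZZEEEZEEEZEEEZZEEEZEEEZEEEZZZ


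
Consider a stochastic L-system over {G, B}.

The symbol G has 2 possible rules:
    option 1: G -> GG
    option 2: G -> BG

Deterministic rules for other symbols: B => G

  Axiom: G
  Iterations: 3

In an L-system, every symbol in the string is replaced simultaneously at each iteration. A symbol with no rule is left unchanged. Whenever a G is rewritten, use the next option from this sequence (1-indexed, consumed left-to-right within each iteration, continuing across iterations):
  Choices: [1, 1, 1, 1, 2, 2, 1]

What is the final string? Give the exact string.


Answer: GGBGBGGG

Derivation:
Step 0: G
Step 1: GG  (used choices [1])
Step 2: GGGG  (used choices [1, 1])
Step 3: GGBGBGGG  (used choices [1, 2, 2, 1])


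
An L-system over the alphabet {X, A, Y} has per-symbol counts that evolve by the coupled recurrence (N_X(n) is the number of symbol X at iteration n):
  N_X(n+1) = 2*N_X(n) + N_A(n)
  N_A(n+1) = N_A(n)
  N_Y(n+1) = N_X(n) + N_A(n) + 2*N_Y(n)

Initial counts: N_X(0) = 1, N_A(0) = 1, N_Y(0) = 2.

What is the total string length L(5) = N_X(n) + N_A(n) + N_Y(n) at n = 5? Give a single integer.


Answer: 288

Derivation:
Step 0: N_X=1, N_A=1, N_Y=2, L=4
Step 1: N_X=3, N_A=1, N_Y=6, L=10
Step 2: N_X=7, N_A=1, N_Y=16, L=24
Step 3: N_X=15, N_A=1, N_Y=40, L=56
Step 4: N_X=31, N_A=1, N_Y=96, L=128
Step 5: N_X=63, N_A=1, N_Y=224, L=288


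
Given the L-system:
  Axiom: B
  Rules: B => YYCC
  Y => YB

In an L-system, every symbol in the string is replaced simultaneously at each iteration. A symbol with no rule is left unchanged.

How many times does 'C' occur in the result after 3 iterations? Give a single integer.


Step 0: B  (0 'C')
Step 1: YYCC  (2 'C')
Step 2: YBYBCC  (2 'C')
Step 3: YBYYCCYBYYCCCC  (6 'C')

Answer: 6


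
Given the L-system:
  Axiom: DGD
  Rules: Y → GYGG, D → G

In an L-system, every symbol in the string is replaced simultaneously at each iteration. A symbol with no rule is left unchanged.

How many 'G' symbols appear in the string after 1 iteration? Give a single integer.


Step 0: DGD  (1 'G')
Step 1: GGG  (3 'G')

Answer: 3


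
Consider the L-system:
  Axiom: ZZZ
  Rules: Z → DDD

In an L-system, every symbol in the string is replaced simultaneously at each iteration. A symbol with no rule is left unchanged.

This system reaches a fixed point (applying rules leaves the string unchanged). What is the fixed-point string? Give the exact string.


Answer: DDDDDDDDD

Derivation:
Step 0: ZZZ
Step 1: DDDDDDDDD
Step 2: DDDDDDDDD  (unchanged — fixed point at step 1)


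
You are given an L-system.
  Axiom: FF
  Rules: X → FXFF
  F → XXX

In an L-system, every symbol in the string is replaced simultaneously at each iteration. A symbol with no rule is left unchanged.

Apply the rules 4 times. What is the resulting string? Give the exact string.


Answer: FXFFFXFFFXFFXXXFXFFXXXXXXFXFFFXFFFXFFFXFFFXFFFXFFFXFFFXFFFXFFXXXFXFFXXXXXXFXFFFXFFFXFFFXFFFXFFFXFFFXFFFXFFFXFFXXXFXFFXXXXXXFXFFFXFFFXFFFXFFFXFFFXFFFXFFFXFFFXFFXXXFXFFXXXXXXFXFFFXFFFXFFFXFFFXFFFXFFFXFFFXFFFXFFXXXFXFFXXXXXXFXFFFXFFFXFFFXFFFXFFFXFFFXFFFXFFFXFFXXXFXFFXXXXXXFXFFFXFFFXFFFXFFFXFFFXFF

Derivation:
Step 0: FF
Step 1: XXXXXX
Step 2: FXFFFXFFFXFFFXFFFXFFFXFF
Step 3: XXXFXFFXXXXXXXXXFXFFXXXXXXXXXFXFFXXXXXXXXXFXFFXXXXXXXXXFXFFXXXXXXXXXFXFFXXXXXX
Step 4: FXFFFXFFFXFFXXXFXFFXXXXXXFXFFFXFFFXFFFXFFFXFFFXFFFXFFFXFFFXFFXXXFXFFXXXXXXFXFFFXFFFXFFFXFFFXFFFXFFFXFFFXFFFXFFXXXFXFFXXXXXXFXFFFXFFFXFFFXFFFXFFFXFFFXFFFXFFFXFFXXXFXFFXXXXXXFXFFFXFFFXFFFXFFFXFFFXFFFXFFFXFFFXFFXXXFXFFXXXXXXFXFFFXFFFXFFFXFFFXFFFXFFFXFFFXFFFXFFXXXFXFFXXXXXXFXFFFXFFFXFFFXFFFXFFFXFF


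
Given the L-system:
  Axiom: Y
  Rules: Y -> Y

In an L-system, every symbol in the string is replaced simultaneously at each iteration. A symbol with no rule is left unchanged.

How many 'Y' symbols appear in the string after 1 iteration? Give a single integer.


Answer: 1

Derivation:
Step 0: Y  (1 'Y')
Step 1: Y  (1 'Y')


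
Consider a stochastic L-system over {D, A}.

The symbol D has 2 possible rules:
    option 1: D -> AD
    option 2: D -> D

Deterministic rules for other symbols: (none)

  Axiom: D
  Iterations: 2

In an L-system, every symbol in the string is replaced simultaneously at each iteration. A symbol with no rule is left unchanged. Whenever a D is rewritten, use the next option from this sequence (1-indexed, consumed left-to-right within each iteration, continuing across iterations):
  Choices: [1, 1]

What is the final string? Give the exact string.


Step 0: D
Step 1: AD  (used choices [1])
Step 2: AAD  (used choices [1])

Answer: AAD


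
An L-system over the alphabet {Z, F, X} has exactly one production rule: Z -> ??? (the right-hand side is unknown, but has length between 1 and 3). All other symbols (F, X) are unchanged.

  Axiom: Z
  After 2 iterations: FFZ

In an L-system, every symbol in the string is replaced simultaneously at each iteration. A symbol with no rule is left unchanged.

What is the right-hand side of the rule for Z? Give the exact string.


Trying Z -> FZ:
  Step 0: Z
  Step 1: FZ
  Step 2: FFZ
Matches the given result.

Answer: FZ


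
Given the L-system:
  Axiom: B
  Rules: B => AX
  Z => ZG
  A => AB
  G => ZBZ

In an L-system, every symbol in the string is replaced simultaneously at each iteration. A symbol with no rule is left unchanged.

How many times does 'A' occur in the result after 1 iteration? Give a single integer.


Answer: 1

Derivation:
Step 0: B  (0 'A')
Step 1: AX  (1 'A')


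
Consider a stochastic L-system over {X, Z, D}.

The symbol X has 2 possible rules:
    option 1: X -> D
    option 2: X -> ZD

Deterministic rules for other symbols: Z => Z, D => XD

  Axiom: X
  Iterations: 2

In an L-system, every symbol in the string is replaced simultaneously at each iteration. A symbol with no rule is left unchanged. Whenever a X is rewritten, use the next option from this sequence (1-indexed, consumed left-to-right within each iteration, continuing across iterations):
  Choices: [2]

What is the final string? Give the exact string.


Answer: ZXD

Derivation:
Step 0: X
Step 1: ZD  (used choices [2])
Step 2: ZXD  (used choices [])


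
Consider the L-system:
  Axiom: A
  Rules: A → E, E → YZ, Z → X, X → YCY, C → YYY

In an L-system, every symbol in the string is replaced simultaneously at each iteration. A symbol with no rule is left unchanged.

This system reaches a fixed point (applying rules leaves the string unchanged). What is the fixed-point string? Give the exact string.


Step 0: A
Step 1: E
Step 2: YZ
Step 3: YX
Step 4: YYCY
Step 5: YYYYYY
Step 6: YYYYYY  (unchanged — fixed point at step 5)

Answer: YYYYYY


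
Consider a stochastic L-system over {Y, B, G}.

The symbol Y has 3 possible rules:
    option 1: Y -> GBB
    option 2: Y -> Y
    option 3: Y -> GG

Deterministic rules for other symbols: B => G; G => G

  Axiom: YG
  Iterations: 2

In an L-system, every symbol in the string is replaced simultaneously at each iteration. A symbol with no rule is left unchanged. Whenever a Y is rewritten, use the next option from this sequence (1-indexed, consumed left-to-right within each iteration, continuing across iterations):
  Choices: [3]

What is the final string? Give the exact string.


Step 0: YG
Step 1: GGG  (used choices [3])
Step 2: GGG  (used choices [])

Answer: GGG
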